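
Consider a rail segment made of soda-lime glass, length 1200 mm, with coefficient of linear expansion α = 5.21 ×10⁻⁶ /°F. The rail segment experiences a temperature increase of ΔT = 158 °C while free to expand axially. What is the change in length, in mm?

Convert α: 5.21×10⁻⁶/°F × (9/5) = 9.38×10⁻⁶/K.
ΔL = α·L₀·ΔT = 9.38×10⁻⁶ × 1200 mm × 158.0 K = 1.78 mm.

1.78 mm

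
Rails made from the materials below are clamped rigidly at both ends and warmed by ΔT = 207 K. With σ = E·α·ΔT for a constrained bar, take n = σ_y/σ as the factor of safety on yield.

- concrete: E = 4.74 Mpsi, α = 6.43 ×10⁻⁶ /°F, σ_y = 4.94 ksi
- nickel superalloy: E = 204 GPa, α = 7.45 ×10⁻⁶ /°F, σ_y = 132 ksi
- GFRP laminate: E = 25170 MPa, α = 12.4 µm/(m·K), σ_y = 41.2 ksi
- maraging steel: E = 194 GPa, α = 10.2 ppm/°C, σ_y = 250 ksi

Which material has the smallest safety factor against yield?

Per material, after unit conversion:
  concrete: E = 32.68, α = 11.6, σ_y = 34.06 → σ = 78.3 MPa, n = 0.435
  nickel superalloy: E = 204.0, α = 13.4, σ_y = 910.1 → σ = 566 MPa, n = 1.61
  GFRP laminate: E = 25.17, α = 12.4, σ_y = 284.1 → σ = 64.6 MPa, n = 4.40
  maraging steel: E = 194.0, α = 10.2, σ_y = 1724 → σ = 410 MPa, n = 4.21
Concrete has the lowest safety factor, n = 0.435.

concrete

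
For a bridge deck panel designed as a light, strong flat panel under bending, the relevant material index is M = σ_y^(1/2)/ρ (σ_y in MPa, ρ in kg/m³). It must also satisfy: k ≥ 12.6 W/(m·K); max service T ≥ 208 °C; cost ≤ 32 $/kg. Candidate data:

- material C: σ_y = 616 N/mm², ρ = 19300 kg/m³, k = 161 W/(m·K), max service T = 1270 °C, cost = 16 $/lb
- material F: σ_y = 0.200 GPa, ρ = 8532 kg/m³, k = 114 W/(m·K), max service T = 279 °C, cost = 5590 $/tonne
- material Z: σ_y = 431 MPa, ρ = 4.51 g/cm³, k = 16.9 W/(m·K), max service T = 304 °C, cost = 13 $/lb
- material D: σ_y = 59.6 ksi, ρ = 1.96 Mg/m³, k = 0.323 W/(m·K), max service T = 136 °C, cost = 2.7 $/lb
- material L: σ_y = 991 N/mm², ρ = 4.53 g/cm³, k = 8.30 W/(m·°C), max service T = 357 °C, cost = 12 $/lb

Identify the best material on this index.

Screen on constraints: k ≥ 12.6 W/(m·K); max service T ≥ 208 °C; cost ≤ 32 $/kg. Survivors: material F, material Z.
Putting every candidate on a common basis:
  material F: σ_y = 200.0 MPa, ρ = 8532 kg/m³
  material Z: σ_y = 431.0 MPa, ρ = 4510 kg/m³
  material Z: M = 4.60×10⁻³
  material F: M = 1.66×10⁻³
Material Z ranks first.

material Z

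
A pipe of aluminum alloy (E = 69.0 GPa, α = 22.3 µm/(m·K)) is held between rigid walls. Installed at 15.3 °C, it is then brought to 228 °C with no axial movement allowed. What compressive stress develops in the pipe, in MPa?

327 MPa

ΔT = 212.7 K. Constrained thermal stress σ = E·α·ΔT = 69.00×10³ MPa × 22.3×10⁻⁶ × 212.7 = 327 MPa (compressive).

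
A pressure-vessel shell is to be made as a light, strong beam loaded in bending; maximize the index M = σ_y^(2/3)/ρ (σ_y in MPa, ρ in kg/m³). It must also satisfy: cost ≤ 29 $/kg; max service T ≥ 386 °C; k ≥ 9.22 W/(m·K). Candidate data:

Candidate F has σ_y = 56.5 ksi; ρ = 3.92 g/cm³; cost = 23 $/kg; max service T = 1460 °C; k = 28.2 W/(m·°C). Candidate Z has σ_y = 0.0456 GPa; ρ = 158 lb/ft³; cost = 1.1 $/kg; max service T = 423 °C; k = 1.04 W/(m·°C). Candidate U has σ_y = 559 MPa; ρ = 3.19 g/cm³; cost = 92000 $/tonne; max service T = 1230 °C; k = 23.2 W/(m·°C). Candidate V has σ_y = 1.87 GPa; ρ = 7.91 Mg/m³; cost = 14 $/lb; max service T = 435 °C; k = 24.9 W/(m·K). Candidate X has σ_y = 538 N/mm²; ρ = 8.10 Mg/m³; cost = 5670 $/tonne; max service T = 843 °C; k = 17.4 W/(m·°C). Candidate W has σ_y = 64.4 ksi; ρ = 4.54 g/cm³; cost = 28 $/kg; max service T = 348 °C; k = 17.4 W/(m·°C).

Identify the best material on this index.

candidate F

Screen on constraints: cost ≤ 29 $/kg; max service T ≥ 386 °C; k ≥ 9.22 W/(m·K). Survivors: candidate F, candidate X.
After converting to SI:
  candidate F: σ_y = 389.6 MPa, ρ = 3920 kg/m³
  candidate X: σ_y = 538.0 MPa, ρ = 8100 kg/m³
  candidate F: M = 13.6×10⁻³
  candidate X: M = 8.17×10⁻³
Highest index: candidate F.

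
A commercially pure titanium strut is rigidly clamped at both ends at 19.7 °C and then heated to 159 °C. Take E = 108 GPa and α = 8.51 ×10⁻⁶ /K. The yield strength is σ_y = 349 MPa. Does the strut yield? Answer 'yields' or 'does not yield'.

ΔT = 139.3 K. Constrained thermal stress σ = E·α·ΔT = 108.0×10³ MPa × 8.51×10⁻⁶ × 139.3 = 128 MPa (compressive).
Compare to σ_y = 349 MPa: σ < σ_y, so it does not yield.

does not yield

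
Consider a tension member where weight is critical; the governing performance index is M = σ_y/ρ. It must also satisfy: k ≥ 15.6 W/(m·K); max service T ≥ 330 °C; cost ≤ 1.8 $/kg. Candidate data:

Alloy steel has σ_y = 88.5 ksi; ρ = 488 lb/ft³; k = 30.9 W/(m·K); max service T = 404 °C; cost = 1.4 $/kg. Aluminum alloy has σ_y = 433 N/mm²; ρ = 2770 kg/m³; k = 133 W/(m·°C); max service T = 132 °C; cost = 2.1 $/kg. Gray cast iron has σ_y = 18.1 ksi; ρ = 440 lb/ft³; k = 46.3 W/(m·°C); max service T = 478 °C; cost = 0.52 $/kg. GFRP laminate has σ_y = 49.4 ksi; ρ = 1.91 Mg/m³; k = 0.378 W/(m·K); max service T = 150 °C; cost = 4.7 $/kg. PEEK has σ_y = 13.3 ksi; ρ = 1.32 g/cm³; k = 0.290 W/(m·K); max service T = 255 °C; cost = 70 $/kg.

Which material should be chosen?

Screen on constraints: k ≥ 15.6 W/(m·K); max service T ≥ 330 °C; cost ≤ 1.8 $/kg. Survivors: alloy steel, gray cast iron.
Putting every candidate on a common basis:
  alloy steel: σ_y = 610.2 MPa, ρ = 7817 kg/m³
  gray cast iron: σ_y = 124.8 MPa, ρ = 7048 kg/m³
  alloy steel: M = 78.1 kN·m/kg
  gray cast iron: M = 17.7 kN·m/kg
Alloy steel ranks first.

alloy steel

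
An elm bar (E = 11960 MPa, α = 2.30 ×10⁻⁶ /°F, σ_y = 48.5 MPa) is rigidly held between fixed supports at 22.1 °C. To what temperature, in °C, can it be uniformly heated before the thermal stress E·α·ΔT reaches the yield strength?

E = 11960 MPa = 11.96 GPa.
α = 2.30×10⁻⁶/°F × 9/5 = 4.14×10⁻⁶/K.
E·α·ΔT = 48.50 MPa ⇒ ΔT = 48.50 / (11.96×10³ × 4.14×10⁻⁶) = 979.5 K.
T = 22.1 + 979.5 = 1002 °C.

1000 °C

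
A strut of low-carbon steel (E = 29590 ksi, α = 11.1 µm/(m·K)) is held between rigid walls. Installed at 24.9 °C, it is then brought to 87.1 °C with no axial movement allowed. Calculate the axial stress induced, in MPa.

E = 29590 ksi = 204.0 GPa.
ΔT = 62.20 K. Constrained thermal stress σ = E·α·ΔT = 204.0×10³ MPa × 11.1×10⁻⁶ × 62.20 = 141 MPa (compressive).

141 MPa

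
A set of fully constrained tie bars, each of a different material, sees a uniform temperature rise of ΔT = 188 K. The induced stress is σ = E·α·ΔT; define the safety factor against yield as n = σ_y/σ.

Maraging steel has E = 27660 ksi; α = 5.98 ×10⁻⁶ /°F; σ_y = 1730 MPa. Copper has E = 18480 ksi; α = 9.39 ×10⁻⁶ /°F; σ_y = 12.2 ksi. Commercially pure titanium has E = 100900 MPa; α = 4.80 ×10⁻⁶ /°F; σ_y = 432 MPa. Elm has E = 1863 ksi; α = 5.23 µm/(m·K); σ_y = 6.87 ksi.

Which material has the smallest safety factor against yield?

With everything in SI (GPa, ×10⁻⁶/K, MPa):
  maraging steel: E = 190.7, α = 10.8, σ_y = 1730 → σ = 386 MPa, n = 4.48
  copper: E = 127.4, α = 16.9, σ_y = 84.12 → σ = 405 MPa, n = 0.208
  commercially pure titanium: E = 100.9, α = 8.64, σ_y = 432.0 → σ = 164 MPa, n = 2.64
  elm: E = 12.84, α = 5.23, σ_y = 47.37 → σ = 12.6 MPa, n = 3.75
The minimum is copper at n = 0.208.

copper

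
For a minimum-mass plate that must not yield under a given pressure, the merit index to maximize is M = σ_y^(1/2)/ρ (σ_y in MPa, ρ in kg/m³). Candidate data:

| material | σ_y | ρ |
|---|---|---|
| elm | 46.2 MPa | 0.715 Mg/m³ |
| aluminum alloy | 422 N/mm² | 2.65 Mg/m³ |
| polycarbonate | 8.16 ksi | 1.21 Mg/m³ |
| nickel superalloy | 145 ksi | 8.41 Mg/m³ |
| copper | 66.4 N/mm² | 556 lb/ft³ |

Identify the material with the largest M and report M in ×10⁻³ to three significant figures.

Putting every candidate on a common basis:
  elm: σ_y = 46.20 MPa, ρ = 715.0 kg/m³
  aluminum alloy: σ_y = 422.0 MPa, ρ = 2650 kg/m³
  polycarbonate: σ_y = 56.26 MPa, ρ = 1210 kg/m³
  nickel superalloy: σ_y = 999.7 MPa, ρ = 8410 kg/m³
  copper: σ_y = 66.40 MPa, ρ = 8906 kg/m³
  elm: M = 9.51×10⁻³
  aluminum alloy: M = 7.75×10⁻³
  polycarbonate: M = 6.20×10⁻³
  nickel superalloy: M = 3.76×10⁻³
  copper: M = 0.915×10⁻³
Elm ranks first.

elm, M = 9.51×10⁻³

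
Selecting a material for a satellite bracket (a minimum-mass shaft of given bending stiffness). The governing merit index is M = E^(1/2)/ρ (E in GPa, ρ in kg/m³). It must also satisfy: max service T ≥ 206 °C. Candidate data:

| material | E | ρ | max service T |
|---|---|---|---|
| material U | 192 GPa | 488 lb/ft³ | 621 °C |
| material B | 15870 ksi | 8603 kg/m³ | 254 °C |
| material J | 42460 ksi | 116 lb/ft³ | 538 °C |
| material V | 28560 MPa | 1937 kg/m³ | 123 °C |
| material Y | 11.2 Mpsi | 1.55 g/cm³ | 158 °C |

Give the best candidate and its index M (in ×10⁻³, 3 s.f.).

material J, M = 9.21×10⁻³

Screen on constraints: max service T ≥ 206 °C. Survivors: material U, material B, material J.
In SI units:
  material U: E = 192.0 GPa, ρ = 7817 kg/m³
  material B: E = 109.4 GPa, ρ = 8603 kg/m³
  material J: E = 292.8 GPa, ρ = 1858 kg/m³
  material J: M = 9.21×10⁻³
  material U: M = 1.77×10⁻³
  material B: M = 1.22×10⁻³
The maximum is for material J.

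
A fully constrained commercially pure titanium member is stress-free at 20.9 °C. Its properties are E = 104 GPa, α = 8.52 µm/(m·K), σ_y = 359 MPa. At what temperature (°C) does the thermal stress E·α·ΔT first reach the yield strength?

E·α·ΔT = 359.0 MPa ⇒ ΔT = 359.0 / (104.0×10³ × 8.52×10⁻⁶) = 405.2 K.
T = 20.9 + 405.2 = 426.1 °C.

426 °C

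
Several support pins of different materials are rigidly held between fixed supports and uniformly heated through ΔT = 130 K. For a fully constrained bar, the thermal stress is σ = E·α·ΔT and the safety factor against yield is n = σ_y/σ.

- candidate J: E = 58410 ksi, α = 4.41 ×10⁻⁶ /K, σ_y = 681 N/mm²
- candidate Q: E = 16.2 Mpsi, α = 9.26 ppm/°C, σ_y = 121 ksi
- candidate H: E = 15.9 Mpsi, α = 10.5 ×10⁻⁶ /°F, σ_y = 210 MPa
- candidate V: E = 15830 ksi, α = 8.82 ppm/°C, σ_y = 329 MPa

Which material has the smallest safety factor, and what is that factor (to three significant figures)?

Per material, after unit conversion:
  candidate J: E = 402.7, α = 4.41, σ_y = 681.0 → σ = 231 MPa, n = 2.95
  candidate Q: E = 111.7, α = 9.26, σ_y = 834.3 → σ = 134 MPa, n = 6.20
  candidate H: E = 109.6, α = 18.9, σ_y = 210.0 → σ = 269 MPa, n = 0.780
  candidate V: E = 109.1, α = 8.82, σ_y = 329.0 → σ = 125 MPa, n = 2.63
Smallest n: candidate H with n = 0.780.

candidate H, n = 0.780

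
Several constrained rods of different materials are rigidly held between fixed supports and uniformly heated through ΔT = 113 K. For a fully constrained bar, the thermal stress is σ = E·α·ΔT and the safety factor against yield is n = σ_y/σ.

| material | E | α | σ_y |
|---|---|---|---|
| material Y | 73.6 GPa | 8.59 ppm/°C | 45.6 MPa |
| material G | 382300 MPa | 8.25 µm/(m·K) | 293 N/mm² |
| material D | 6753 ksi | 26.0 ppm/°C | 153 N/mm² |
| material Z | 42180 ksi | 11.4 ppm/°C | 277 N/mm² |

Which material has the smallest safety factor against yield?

In consistent units (E in GPa, α in ×10⁻⁶/K, σ_y in MPa):
  material Y: E = 73.60, α = 8.59, σ_y = 45.60 → σ = 71.4 MPa, n = 0.638
  material G: E = 382.3, α = 8.25, σ_y = 293.0 → σ = 356 MPa, n = 0.822
  material D: E = 46.56, α = 26.0, σ_y = 153.0 → σ = 137 MPa, n = 1.12
  material Z: E = 290.8, α = 11.4, σ_y = 277.0 → σ = 375 MPa, n = 0.739
The minimum is material Y at n = 0.638.

material Y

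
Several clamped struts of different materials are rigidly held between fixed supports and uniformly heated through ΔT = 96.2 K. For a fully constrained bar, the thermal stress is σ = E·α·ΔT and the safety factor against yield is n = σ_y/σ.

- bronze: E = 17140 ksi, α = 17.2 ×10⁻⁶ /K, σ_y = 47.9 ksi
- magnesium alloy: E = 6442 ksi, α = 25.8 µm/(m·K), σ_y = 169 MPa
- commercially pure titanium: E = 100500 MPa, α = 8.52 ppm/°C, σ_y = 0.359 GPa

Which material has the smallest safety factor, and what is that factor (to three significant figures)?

Converting E to GPa, α to ×10⁻⁶/K, σ_y to MPa, then σ and n for each:
  bronze: E = 118.2, α = 17.2, σ_y = 330.3 → σ = 196 MPa, n = 1.69
  magnesium alloy: E = 44.42, α = 25.8, σ_y = 169.0 → σ = 110 MPa, n = 1.53
  commercially pure titanium: E = 100.5, α = 8.52, σ_y = 359.0 → σ = 82.4 MPa, n = 4.36
Smallest n: magnesium alloy with n = 1.53.

magnesium alloy, n = 1.53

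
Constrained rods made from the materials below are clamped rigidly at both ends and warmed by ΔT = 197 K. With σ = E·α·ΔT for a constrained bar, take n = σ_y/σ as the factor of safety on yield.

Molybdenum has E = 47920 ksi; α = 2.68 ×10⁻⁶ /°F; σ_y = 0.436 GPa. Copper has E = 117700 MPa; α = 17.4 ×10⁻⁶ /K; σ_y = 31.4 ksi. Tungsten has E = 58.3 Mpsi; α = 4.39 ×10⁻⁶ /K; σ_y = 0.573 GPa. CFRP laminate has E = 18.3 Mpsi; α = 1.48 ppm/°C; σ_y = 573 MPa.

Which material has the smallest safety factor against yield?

Converting E to GPa, α to ×10⁻⁶/K, σ_y to MPa, then σ and n for each:
  molybdenum: E = 330.4, α = 4.82, σ_y = 436.0 → σ = 314 MPa, n = 1.39
  copper: E = 117.7, α = 17.4, σ_y = 216.5 → σ = 403 MPa, n = 0.537
  tungsten: E = 402.0, α = 4.39, σ_y = 573.0 → σ = 348 MPa, n = 1.65
  CFRP laminate: E = 126.2, α = 1.48, σ_y = 573.0 → σ = 36.8 MPa, n = 15.6
Smallest n: copper with n = 0.537.

copper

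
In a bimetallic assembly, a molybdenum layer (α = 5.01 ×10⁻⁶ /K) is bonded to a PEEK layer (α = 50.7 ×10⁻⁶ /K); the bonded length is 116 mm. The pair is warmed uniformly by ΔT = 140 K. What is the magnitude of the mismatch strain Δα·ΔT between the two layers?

6.40×10⁻³

Δα = |5.01 − 50.7|×10⁻⁶/K = 45.7×10⁻⁶/K.
Mismatch strain = Δα·ΔT = 45.7×10⁻⁶ × 140.0 = 6.40×10⁻³.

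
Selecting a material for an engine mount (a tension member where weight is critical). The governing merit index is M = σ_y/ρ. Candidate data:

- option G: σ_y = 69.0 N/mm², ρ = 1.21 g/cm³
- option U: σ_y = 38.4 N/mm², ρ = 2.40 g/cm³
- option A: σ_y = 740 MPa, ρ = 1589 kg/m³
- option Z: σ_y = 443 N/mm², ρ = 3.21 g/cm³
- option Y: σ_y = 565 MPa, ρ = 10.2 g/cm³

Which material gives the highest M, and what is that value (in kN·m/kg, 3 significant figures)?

option A, M = 466 kN·m/kg

Convert each candidate to consistent units, then evaluate M:
  option G: σ_y = 69.00 MPa, ρ = 1210 kg/m³
  option U: σ_y = 38.40 MPa, ρ = 2400 kg/m³
  option A: σ_y = 740.0 MPa, ρ = 1589 kg/m³
  option Z: σ_y = 443.0 MPa, ρ = 3210 kg/m³
  option Y: σ_y = 565.0 MPa, ρ = 10200 kg/m³
  option A: M = 466 kN·m/kg
  option Z: M = 138 kN·m/kg
  option G: M = 57.0 kN·m/kg
  option Y: M = 55.4 kN·m/kg
  option U: M = 16.0 kN·m/kg
The maximum is for option A.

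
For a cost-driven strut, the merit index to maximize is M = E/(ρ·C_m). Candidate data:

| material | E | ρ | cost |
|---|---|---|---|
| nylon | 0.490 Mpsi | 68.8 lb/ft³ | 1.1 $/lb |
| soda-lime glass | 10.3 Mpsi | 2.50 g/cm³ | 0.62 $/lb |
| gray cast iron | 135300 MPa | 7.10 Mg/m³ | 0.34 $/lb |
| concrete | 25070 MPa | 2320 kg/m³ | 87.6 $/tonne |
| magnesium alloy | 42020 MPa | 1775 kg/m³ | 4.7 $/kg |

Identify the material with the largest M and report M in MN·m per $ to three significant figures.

In SI units:
  nylon: E = 3.378 GPa, ρ = 1102 kg/m³, cost = 2.425 $/kg
  soda-lime glass: E = 71.02 GPa, ρ = 2500 kg/m³, cost = 1.367 $/kg
  gray cast iron: E = 135.3 GPa, ρ = 7100 kg/m³, cost = 0.7496 $/kg
  concrete: E = 25.07 GPa, ρ = 2320 kg/m³, cost = 0.08760 $/kg
  magnesium alloy: E = 42.02 GPa, ρ = 1775 kg/m³, cost = 4.700 $/kg
  concrete: M = 123 MN·m per $
  gray cast iron: M = 25.4 MN·m per $
  soda-lime glass: M = 20.8 MN·m per $
  magnesium alloy: M = 5.04 MN·m per $
  nylon: M = 1.26 MN·m per $
Concrete ranks first.

concrete, M = 123 MN·m per $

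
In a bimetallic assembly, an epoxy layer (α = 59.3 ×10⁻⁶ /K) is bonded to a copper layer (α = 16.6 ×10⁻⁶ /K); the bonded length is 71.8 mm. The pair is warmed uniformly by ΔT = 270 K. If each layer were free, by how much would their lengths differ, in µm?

Δα = |59.3 − 16.6|×10⁻⁶/K = 42.7×10⁻⁶/K.
ΔL_mismatch = Δα·L·ΔT = 42.7×10⁻⁶ × 71.8 mm × 270.0 K = 828 µm.

828 µm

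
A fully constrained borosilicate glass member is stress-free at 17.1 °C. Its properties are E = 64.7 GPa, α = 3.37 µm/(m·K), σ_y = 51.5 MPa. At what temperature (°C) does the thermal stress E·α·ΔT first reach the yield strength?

253 °C

E·α·ΔT = 51.50 MPa ⇒ ΔT = 51.50 / (64.70×10³ × 3.37×10⁻⁶) = 236.2 K.
T = 17.1 + 236.2 = 253.3 °C.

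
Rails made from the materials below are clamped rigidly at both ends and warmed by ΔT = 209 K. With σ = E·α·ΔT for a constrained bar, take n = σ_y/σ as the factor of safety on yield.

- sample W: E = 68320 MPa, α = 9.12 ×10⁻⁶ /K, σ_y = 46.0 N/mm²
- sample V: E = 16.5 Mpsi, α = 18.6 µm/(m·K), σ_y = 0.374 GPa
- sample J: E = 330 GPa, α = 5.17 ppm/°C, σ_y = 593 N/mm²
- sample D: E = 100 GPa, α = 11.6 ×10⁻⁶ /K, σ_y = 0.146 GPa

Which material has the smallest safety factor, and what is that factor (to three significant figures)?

sample W, n = 0.353

In consistent units (E in GPa, α in ×10⁻⁶/K, σ_y in MPa):
  sample W: E = 68.32, α = 9.12, σ_y = 46.00 → σ = 130 MPa, n = 0.353
  sample V: E = 113.8, α = 18.6, σ_y = 374.0 → σ = 442 MPa, n = 0.846
  sample J: E = 330.0, α = 5.17, σ_y = 593.0 → σ = 357 MPa, n = 1.66
  sample D: E = 100.0, α = 11.6, σ_y = 146.0 → σ = 242 MPa, n = 0.602
The minimum is sample W at n = 0.353.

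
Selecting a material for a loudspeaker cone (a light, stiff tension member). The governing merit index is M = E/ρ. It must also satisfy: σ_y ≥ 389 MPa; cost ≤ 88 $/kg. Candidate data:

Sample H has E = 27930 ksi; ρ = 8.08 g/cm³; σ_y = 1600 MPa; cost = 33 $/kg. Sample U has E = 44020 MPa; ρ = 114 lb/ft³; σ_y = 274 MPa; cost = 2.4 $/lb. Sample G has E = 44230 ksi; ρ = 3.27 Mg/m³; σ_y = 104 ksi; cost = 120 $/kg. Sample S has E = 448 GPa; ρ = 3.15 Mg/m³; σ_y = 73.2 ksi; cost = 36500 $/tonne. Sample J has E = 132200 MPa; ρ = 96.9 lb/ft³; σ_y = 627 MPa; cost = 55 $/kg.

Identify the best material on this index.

Screen on constraints: σ_y ≥ 389 MPa; cost ≤ 88 $/kg. Survivors: sample H, sample S, sample J.
Convert each candidate to consistent units, then evaluate M:
  sample H: E = 192.6 GPa, ρ = 8080 kg/m³
  sample S: E = 448.0 GPa, ρ = 3150 kg/m³
  sample J: E = 132.2 GPa, ρ = 1552 kg/m³
  sample S: M = 142 MN·m/kg
  sample J: M = 85.2 MN·m/kg
  sample H: M = 23.8 MN·m/kg
Sample S ranks first.

sample S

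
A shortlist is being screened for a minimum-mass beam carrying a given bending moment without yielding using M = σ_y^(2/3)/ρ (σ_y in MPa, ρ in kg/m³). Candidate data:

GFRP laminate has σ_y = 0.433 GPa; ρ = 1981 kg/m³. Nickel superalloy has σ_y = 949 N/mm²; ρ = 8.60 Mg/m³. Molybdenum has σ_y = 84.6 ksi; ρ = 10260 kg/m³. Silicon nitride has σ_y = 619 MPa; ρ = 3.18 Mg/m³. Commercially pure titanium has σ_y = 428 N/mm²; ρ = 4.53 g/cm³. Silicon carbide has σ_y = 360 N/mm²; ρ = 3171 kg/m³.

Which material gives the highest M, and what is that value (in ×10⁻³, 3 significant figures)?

In SI units:
  GFRP laminate: σ_y = 433.0 MPa, ρ = 1981 kg/m³
  nickel superalloy: σ_y = 949.0 MPa, ρ = 8600 kg/m³
  molybdenum: σ_y = 583.3 MPa, ρ = 10260 kg/m³
  silicon nitride: σ_y = 619.0 MPa, ρ = 3180 kg/m³
  commercially pure titanium: σ_y = 428.0 MPa, ρ = 4530 kg/m³
  silicon carbide: σ_y = 360.0 MPa, ρ = 3171 kg/m³
  GFRP laminate: M = 28.9×10⁻³
  silicon nitride: M = 22.8×10⁻³
  silicon carbide: M = 16.0×10⁻³
  commercially pure titanium: M = 12.5×10⁻³
  nickel superalloy: M = 11.2×10⁻³
  molybdenum: M = 6.80×10⁻³
Highest index: GFRP laminate.

GFRP laminate, M = 28.9×10⁻³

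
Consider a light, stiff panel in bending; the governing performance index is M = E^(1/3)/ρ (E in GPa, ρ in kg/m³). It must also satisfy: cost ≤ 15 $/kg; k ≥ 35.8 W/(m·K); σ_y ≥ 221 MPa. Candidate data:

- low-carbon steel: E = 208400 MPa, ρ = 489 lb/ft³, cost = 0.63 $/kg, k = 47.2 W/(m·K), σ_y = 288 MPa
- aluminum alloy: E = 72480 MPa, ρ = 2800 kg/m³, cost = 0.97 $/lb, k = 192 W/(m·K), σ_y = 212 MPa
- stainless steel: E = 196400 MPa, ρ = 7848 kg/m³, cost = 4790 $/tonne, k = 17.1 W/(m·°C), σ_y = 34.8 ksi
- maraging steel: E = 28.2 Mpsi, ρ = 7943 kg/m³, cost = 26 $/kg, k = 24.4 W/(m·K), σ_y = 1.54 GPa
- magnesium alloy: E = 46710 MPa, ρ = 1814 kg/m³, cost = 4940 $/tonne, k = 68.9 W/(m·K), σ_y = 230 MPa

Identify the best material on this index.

magnesium alloy

Screen on constraints: cost ≤ 15 $/kg; k ≥ 35.8 W/(m·K); σ_y ≥ 221 MPa. Survivors: low-carbon steel, magnesium alloy.
Putting every candidate on a common basis:
  low-carbon steel: E = 208.4 GPa, ρ = 7833 kg/m³
  magnesium alloy: E = 46.71 GPa, ρ = 1814 kg/m³
  magnesium alloy: M = 1.99×10⁻³
  low-carbon steel: M = 0.757×10⁻³
Magnesium alloy has the largest M.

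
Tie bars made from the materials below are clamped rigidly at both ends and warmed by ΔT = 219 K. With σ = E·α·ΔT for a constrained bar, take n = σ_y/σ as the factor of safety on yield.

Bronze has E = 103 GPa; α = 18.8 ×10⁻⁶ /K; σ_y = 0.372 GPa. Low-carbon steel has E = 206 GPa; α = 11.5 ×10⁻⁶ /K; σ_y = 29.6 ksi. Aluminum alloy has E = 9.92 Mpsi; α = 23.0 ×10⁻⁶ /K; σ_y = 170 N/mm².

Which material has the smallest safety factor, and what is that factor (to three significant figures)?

low-carbon steel, n = 0.393

In consistent units (E in GPa, α in ×10⁻⁶/K, σ_y in MPa):
  bronze: E = 103.0, α = 18.8, σ_y = 372.0 → σ = 424 MPa, n = 0.877
  low-carbon steel: E = 206.0, α = 11.5, σ_y = 204.1 → σ = 519 MPa, n = 0.393
  aluminum alloy: E = 68.40, α = 23.0, σ_y = 170.0 → σ = 345 MPa, n = 0.493
Low-carbon steel has the lowest safety factor, n = 0.393.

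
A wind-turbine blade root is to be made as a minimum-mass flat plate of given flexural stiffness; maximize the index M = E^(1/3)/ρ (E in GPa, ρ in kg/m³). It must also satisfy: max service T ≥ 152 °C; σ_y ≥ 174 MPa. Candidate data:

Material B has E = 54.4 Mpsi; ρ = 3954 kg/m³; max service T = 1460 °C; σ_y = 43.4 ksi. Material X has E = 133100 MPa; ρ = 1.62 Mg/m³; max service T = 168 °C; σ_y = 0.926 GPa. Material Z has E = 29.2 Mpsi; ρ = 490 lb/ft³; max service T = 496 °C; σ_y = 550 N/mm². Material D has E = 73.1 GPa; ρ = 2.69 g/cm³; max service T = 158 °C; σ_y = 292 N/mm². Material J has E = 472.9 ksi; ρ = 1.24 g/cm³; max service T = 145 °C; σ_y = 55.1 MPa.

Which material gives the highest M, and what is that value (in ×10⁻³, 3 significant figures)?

material X, M = 3.15×10⁻³

Screen on constraints: max service T ≥ 152 °C; σ_y ≥ 174 MPa. Survivors: material B, material X, material Z, material D.
Putting every candidate on a common basis:
  material B: E = 375.1 GPa, ρ = 3954 kg/m³
  material X: E = 133.1 GPa, ρ = 1620 kg/m³
  material Z: E = 201.3 GPa, ρ = 7849 kg/m³
  material D: E = 73.10 GPa, ρ = 2690 kg/m³
  material X: M = 3.15×10⁻³
  material B: M = 1.82×10⁻³
  material D: M = 1.55×10⁻³
  material Z: M = 0.747×10⁻³
Highest index: material X.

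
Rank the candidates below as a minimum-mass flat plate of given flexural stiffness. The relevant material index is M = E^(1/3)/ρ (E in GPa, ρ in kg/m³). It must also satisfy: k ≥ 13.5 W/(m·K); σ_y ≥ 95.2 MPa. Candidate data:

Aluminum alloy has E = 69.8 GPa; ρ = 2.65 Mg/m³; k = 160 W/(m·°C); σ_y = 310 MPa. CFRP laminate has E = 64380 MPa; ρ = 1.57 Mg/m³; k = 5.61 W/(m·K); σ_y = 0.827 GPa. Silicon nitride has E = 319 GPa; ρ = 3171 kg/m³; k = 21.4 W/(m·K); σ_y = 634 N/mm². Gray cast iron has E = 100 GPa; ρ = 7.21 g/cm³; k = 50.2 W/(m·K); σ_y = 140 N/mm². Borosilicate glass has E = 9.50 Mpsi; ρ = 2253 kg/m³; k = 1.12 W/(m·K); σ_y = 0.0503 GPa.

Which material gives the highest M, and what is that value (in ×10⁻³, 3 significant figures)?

Screen on constraints: k ≥ 13.5 W/(m·K); σ_y ≥ 95.2 MPa. Survivors: aluminum alloy, silicon nitride, gray cast iron.
Putting every candidate on a common basis:
  aluminum alloy: E = 69.80 GPa, ρ = 2650 kg/m³
  silicon nitride: E = 319.0 GPa, ρ = 3171 kg/m³
  gray cast iron: E = 100.0 GPa, ρ = 7210 kg/m³
  silicon nitride: M = 2.15×10⁻³
  aluminum alloy: M = 1.55×10⁻³
  gray cast iron: M = 0.644×10⁻³
Highest index: silicon nitride.

silicon nitride, M = 2.15×10⁻³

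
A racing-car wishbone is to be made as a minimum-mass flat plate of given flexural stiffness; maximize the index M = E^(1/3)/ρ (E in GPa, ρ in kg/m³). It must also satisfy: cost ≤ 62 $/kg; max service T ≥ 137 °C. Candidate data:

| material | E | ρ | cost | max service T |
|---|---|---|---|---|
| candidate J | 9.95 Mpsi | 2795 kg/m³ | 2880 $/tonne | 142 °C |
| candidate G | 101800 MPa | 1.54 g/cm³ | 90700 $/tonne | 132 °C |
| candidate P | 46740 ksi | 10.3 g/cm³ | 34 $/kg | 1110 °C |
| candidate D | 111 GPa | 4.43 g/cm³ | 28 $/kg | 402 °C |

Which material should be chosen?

candidate J

Screen on constraints: cost ≤ 62 $/kg; max service T ≥ 137 °C. Survivors: candidate J, candidate P, candidate D.
Putting every candidate on a common basis:
  candidate J: E = 68.60 GPa, ρ = 2795 kg/m³
  candidate P: E = 322.3 GPa, ρ = 10300 kg/m³
  candidate D: E = 111.0 GPa, ρ = 4430 kg/m³
  candidate J: M = 1.46×10⁻³
  candidate D: M = 1.08×10⁻³
  candidate P: M = 0.666×10⁻³
Candidate J ranks first.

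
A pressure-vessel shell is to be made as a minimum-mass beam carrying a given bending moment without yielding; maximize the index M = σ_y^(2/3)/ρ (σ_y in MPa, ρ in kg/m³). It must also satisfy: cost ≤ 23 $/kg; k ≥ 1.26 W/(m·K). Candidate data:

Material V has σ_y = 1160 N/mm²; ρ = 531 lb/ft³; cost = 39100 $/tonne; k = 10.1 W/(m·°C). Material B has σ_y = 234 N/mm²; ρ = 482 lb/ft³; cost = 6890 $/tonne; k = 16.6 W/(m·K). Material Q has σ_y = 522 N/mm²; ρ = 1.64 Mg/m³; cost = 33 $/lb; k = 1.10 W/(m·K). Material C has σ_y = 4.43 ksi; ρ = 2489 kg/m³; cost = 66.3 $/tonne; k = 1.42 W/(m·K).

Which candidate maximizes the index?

material B

Screen on constraints: cost ≤ 23 $/kg; k ≥ 1.26 W/(m·K). Survivors: material B, material C.
In SI units:
  material B: σ_y = 234.0 MPa, ρ = 7721 kg/m³
  material C: σ_y = 30.54 MPa, ρ = 2489 kg/m³
  material B: M = 4.92×10⁻³
  material C: M = 3.93×10⁻³
The maximum is for material B.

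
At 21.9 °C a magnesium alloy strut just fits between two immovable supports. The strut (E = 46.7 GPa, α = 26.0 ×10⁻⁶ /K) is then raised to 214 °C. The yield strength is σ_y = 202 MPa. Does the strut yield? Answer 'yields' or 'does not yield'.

yields

ΔT = 192.1 K. Constrained thermal stress σ = E·α·ΔT = 46.70×10³ MPa × 26.0×10⁻⁶ × 192.1 = 233 MPa (compressive).
Compare to σ_y = 202 MPa: σ ≥ σ_y, so it yields.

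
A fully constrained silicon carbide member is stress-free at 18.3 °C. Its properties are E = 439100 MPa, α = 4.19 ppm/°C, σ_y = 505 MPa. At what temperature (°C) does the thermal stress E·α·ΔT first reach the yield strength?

293 °C

E = 439100 MPa = 439.1 GPa.
E·α·ΔT = 505.0 MPa ⇒ ΔT = 505.0 / (439.1×10³ × 4.19×10⁻⁶) = 274.5 K.
T = 18.3 + 274.5 = 292.8 °C.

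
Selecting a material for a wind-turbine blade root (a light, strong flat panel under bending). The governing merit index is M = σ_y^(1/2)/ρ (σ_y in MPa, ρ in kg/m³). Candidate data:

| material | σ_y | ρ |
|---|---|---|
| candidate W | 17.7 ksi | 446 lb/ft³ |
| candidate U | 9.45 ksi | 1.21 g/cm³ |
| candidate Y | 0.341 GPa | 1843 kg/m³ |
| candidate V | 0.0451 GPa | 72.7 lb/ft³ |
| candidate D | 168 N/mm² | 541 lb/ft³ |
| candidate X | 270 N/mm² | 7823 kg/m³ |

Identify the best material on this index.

Normalizing units and computing the index:
  candidate W: σ_y = 122.0 MPa, ρ = 7144 kg/m³
  candidate U: σ_y = 65.16 MPa, ρ = 1210 kg/m³
  candidate Y: σ_y = 341.0 MPa, ρ = 1843 kg/m³
  candidate V: σ_y = 45.10 MPa, ρ = 1165 kg/m³
  candidate D: σ_y = 168.0 MPa, ρ = 8666 kg/m³
  candidate X: σ_y = 270.0 MPa, ρ = 7823 kg/m³
  candidate Y: M = 10.0×10⁻³
  candidate U: M = 6.67×10⁻³
  candidate V: M = 5.77×10⁻³
  candidate X: M = 2.10×10⁻³
  candidate W: M = 1.55×10⁻³
  candidate D: M = 1.50×10⁻³
Candidate Y has the largest M.

candidate Y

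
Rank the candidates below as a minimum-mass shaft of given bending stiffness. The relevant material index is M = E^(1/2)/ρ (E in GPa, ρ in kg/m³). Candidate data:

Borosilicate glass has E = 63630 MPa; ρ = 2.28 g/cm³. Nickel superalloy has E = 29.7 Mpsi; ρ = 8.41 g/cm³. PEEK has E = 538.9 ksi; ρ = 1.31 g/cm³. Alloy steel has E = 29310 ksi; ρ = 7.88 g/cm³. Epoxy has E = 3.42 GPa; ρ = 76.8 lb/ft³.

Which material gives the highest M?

borosilicate glass

Normalizing units and computing the index:
  borosilicate glass: E = 63.63 GPa, ρ = 2280 kg/m³
  nickel superalloy: E = 204.8 GPa, ρ = 8410 kg/m³
  PEEK: E = 3.716 GPa, ρ = 1310 kg/m³
  alloy steel: E = 202.1 GPa, ρ = 7880 kg/m³
  epoxy: E = 3.420 GPa, ρ = 1230 kg/m³
  borosilicate glass: M = 3.50×10⁻³
  alloy steel: M = 1.80×10⁻³
  nickel superalloy: M = 1.70×10⁻³
  epoxy: M = 1.50×10⁻³
  PEEK: M = 1.47×10⁻³
Borosilicate glass ranks first.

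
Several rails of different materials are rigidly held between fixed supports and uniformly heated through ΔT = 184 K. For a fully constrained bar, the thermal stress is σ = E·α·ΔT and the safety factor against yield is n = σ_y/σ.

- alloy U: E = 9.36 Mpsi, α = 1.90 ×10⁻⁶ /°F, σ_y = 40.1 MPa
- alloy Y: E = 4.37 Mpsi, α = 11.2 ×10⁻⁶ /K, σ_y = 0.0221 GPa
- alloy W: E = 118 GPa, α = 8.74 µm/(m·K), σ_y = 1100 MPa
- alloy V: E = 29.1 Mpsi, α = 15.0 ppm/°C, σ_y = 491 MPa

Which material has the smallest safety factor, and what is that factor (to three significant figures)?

Per material, after unit conversion:
  alloy U: E = 64.53, α = 3.42, σ_y = 40.10 → σ = 40.6 MPa, n = 0.987
  alloy Y: E = 30.13, α = 11.2, σ_y = 22.10 → σ = 62.1 MPa, n = 0.356
  alloy W: E = 118.0, α = 8.74, σ_y = 1100 → σ = 190 MPa, n = 5.80
  alloy V: E = 200.6, α = 15.0, σ_y = 491.0 → σ = 554 MPa, n = 0.887
Smallest n: alloy Y with n = 0.356.

alloy Y, n = 0.356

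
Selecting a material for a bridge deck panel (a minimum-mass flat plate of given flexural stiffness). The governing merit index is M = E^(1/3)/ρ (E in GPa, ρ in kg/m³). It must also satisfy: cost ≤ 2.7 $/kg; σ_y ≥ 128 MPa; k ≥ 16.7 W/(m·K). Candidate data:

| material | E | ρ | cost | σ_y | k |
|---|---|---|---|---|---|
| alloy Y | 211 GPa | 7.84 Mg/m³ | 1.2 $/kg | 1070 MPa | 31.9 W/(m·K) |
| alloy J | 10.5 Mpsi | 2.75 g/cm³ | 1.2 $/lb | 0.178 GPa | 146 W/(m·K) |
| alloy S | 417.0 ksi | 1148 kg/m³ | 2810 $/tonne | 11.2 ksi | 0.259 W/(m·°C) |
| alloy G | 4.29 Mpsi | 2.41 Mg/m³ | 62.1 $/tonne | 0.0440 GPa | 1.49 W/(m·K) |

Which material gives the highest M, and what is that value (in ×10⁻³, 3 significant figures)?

alloy J, M = 1.52×10⁻³

Screen on constraints: cost ≤ 2.7 $/kg; σ_y ≥ 128 MPa; k ≥ 16.7 W/(m·K). Survivors: alloy Y, alloy J.
In SI units:
  alloy Y: E = 211.0 GPa, ρ = 7840 kg/m³
  alloy J: E = 72.39 GPa, ρ = 2750 kg/m³
  alloy J: M = 1.52×10⁻³
  alloy Y: M = 0.759×10⁻³
The maximum is for alloy J.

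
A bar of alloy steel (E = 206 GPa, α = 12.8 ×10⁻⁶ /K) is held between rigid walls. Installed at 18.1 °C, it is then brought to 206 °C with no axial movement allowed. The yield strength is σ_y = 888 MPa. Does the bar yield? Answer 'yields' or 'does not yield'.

does not yield

ΔT = 187.9 K. Constrained thermal stress σ = E·α·ΔT = 206.0×10³ MPa × 12.8×10⁻⁶ × 187.9 = 495 MPa (compressive).
Compare to σ_y = 888 MPa: σ < σ_y, so it does not yield.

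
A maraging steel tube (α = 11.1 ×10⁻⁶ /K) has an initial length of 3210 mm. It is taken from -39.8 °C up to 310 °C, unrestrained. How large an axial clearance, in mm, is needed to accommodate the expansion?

ΔT = 310 − (-39.8) = 349.8 K.
ΔL = α·L₀·ΔT = 11.1×10⁻⁶ × 3210 mm × 349.8 K = 12.5 mm.

12.5 mm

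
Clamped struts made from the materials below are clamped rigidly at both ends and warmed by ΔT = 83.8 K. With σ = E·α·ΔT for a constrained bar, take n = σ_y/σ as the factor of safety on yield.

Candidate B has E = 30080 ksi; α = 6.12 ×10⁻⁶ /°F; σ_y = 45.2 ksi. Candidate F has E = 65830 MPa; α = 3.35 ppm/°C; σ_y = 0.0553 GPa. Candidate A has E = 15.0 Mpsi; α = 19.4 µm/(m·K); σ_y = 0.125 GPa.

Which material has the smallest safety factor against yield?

candidate A

In consistent units (E in GPa, α in ×10⁻⁶/K, σ_y in MPa):
  candidate B: E = 207.4, α = 11.0, σ_y = 311.6 → σ = 191 MPa, n = 1.63
  candidate F: E = 65.83, α = 3.35, σ_y = 55.30 → σ = 18.5 MPa, n = 2.99
  candidate A: E = 103.4, α = 19.4, σ_y = 125.0 → σ = 168 MPa, n = 0.743
The minimum is candidate A at n = 0.743.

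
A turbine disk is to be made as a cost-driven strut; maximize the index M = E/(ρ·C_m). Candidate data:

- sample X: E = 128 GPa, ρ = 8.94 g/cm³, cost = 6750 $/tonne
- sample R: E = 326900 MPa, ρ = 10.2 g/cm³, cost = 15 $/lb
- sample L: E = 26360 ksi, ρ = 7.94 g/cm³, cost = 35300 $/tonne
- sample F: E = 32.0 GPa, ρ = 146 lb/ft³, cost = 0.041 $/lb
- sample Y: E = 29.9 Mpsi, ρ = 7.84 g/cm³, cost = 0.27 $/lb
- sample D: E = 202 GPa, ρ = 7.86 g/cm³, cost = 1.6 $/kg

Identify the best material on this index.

sample F

After converting to SI:
  sample X: E = 128.0 GPa, ρ = 8940 kg/m³, cost = 6.750 $/kg
  sample R: E = 326.9 GPa, ρ = 10200 kg/m³, cost = 33.07 $/kg
  sample L: E = 181.7 GPa, ρ = 7940 kg/m³, cost = 35.30 $/kg
  sample F: E = 32.00 GPa, ρ = 2339 kg/m³, cost = 0.09039 $/kg
  sample Y: E = 206.2 GPa, ρ = 7840 kg/m³, cost = 0.5952 $/kg
  sample D: E = 202.0 GPa, ρ = 7860 kg/m³, cost = 1.600 $/kg
  sample F: M = 151 MN·m per $
  sample Y: M = 44.2 MN·m per $
  sample D: M = 16.1 MN·m per $
  sample X: M = 2.12 MN·m per $
  sample R: M = 0.969 MN·m per $
  sample L: M = 0.648 MN·m per $
Highest index: sample F.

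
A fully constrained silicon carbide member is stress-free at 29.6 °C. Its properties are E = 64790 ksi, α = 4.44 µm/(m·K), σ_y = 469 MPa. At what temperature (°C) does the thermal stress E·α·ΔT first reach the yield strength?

266 °C

E = 64790 ksi = 446.7 GPa.
E·α·ΔT = 469.0 MPa ⇒ ΔT = 469.0 / (446.7×10³ × 4.44×10⁻⁶) = 236.5 K.
T = 29.6 + 236.5 = 266.1 °C.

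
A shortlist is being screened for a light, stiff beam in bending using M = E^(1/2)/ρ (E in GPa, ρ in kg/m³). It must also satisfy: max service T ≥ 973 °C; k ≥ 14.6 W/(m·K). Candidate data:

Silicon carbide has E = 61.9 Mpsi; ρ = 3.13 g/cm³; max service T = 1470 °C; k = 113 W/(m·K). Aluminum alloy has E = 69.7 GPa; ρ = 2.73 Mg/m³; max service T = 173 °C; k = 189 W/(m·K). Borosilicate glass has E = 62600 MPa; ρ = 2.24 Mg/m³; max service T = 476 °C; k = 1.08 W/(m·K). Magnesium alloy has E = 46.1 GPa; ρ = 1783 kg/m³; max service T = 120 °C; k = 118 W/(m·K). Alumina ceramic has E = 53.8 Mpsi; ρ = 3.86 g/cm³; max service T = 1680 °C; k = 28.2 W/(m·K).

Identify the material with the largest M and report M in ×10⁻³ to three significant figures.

Screen on constraints: max service T ≥ 973 °C; k ≥ 14.6 W/(m·K). Survivors: silicon carbide, alumina ceramic.
Putting every candidate on a common basis:
  silicon carbide: E = 426.8 GPa, ρ = 3130 kg/m³
  alumina ceramic: E = 370.9 GPa, ρ = 3860 kg/m³
  silicon carbide: M = 6.60×10⁻³
  alumina ceramic: M = 4.99×10⁻³
Silicon carbide ranks first.

silicon carbide, M = 6.60×10⁻³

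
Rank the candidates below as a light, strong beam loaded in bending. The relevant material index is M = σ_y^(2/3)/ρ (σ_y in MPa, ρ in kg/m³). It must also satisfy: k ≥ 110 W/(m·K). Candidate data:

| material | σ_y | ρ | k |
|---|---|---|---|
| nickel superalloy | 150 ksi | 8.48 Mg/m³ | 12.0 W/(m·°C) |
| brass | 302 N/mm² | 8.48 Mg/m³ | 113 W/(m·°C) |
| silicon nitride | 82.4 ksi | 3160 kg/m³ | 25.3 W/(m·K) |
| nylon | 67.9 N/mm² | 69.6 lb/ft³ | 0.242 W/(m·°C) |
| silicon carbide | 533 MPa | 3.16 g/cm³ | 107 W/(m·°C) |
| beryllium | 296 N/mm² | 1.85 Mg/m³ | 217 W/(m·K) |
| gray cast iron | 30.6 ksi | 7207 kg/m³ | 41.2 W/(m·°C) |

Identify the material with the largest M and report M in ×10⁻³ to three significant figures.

Screen on constraints: k ≥ 110 W/(m·K). Survivors: brass, beryllium.
Convert each candidate to consistent units, then evaluate M:
  brass: σ_y = 302.0 MPa, ρ = 8480 kg/m³
  beryllium: σ_y = 296.0 MPa, ρ = 1850 kg/m³
  beryllium: M = 24.0×10⁻³
  brass: M = 5.31×10⁻³
The maximum is for beryllium.

beryllium, M = 24.0×10⁻³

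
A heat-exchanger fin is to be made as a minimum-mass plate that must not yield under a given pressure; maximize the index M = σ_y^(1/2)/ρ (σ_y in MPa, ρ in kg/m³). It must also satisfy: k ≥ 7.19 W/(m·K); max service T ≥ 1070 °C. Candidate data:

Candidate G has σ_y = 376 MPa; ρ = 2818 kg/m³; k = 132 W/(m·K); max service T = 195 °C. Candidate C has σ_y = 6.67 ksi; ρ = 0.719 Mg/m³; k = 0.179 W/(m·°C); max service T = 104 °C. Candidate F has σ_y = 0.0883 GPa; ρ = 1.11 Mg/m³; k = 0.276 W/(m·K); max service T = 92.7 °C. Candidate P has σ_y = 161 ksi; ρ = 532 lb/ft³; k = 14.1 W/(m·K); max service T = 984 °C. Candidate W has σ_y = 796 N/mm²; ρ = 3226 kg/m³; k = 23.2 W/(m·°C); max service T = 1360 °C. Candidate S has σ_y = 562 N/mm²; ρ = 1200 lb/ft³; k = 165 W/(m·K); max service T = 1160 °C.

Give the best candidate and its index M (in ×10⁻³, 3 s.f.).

candidate W, M = 8.75×10⁻³

Screen on constraints: k ≥ 7.19 W/(m·K); max service T ≥ 1070 °C. Survivors: candidate W, candidate S.
Convert each candidate to consistent units, then evaluate M:
  candidate W: σ_y = 796.0 MPa, ρ = 3226 kg/m³
  candidate S: σ_y = 562.0 MPa, ρ = 19220 kg/m³
  candidate W: M = 8.75×10⁻³
  candidate S: M = 1.23×10⁻³
Candidate W ranks first.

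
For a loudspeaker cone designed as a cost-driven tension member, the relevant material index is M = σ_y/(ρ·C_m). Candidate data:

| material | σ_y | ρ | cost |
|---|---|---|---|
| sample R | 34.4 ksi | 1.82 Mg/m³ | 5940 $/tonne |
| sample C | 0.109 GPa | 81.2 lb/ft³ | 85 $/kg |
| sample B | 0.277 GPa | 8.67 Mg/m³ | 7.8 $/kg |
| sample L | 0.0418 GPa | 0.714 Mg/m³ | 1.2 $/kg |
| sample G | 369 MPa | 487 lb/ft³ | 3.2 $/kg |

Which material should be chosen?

Putting every candidate on a common basis:
  sample R: σ_y = 237.2 MPa, ρ = 1820 kg/m³, cost = 5.940 $/kg
  sample C: σ_y = 109.0 MPa, ρ = 1301 kg/m³, cost = 85.00 $/kg
  sample B: σ_y = 277.0 MPa, ρ = 8670 kg/m³, cost = 7.800 $/kg
  sample L: σ_y = 41.80 MPa, ρ = 714.0 kg/m³, cost = 1.200 $/kg
  sample G: σ_y = 369.0 MPa, ρ = 7801 kg/m³, cost = 3.200 $/kg
  sample L: M = 48.8 kN·m per $
  sample R: M = 21.9 kN·m per $
  sample G: M = 14.8 kN·m per $
  sample B: M = 4.10 kN·m per $
  sample C: M = 0.986 kN·m per $
The maximum is for sample L.

sample L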